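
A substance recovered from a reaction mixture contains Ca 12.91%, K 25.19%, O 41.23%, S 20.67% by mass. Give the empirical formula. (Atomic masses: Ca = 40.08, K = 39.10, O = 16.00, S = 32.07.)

CaK2O8S2

Assume 100 g: 12.91 g Ca, 25.19 g K, 41.23 g O, 20.67 g S.
Moles — Ca: 12.91 / 40.08 = 0.3221 mol; K: 25.19 / 39.10 = 0.6442 mol; O: 41.23 / 16.00 = 2.577 mol; S: 20.67 / 32.07 = 0.6445 mol
Smallest is Ca at 0.3221 mol; normalising gives Ca 1.000, K 2.000, O 8.000, S 2.001
≈ 1:2:8:2 → CaK2O8S2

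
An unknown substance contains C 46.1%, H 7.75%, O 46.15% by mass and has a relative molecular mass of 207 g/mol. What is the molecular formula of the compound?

C8H16O6

Assume 100 g: 46.1 g C, 7.75 g H, 46.15 g O.
n(C) = 46.1/12.01 = 3.838, n(H) = 7.75/1.008 = 7.688, n(O) = 46.15/16.00 = 2.884
Divide by the smallest (2.884 mol O): C 1.331, H 2.666, O 1.000
Multiply by 3: C 3.99, H 8.00, O 3.00 → C4H8O3
Empirical-formula mass = 104.10 g/mol
n = 207 / 104.10 = 1.99 ≈ 2
Molecular formula = (C4H8O3)×2 = C8H16O6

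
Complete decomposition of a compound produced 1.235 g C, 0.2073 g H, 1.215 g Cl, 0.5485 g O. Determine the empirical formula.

Moles — C: 1.235 / 12.01 = 0.1028 mol; H: 0.2073 / 1.008 = 0.2057 mol; Cl: 1.215 / 35.45 = 0.03427 mol; O: 0.5485 / 16.00 = 0.03428 mol
Smallest is Cl at 0.03427 mol; normalising gives C 3.000, H 6.000, Cl 1.000, O 1.000
Ratio ≈ 3:6:1:1, so the empirical formula is C3H6ClO

C3H6ClO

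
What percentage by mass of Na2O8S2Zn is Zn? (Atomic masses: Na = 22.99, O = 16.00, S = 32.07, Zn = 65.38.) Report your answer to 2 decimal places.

21.54%

Molar mass = 2(22.99) + 8(16.00) + 2(32.07) + 1(65.38) = 303.500 g/mol
Mass of Zn per mole = 1 × 65.38 = 65.380 g
% Zn = 65.380 / 303.500 × 100 = 21.54%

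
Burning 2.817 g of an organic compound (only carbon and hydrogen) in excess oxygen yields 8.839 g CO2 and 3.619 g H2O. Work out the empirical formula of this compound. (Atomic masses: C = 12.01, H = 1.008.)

CH2

mol C = 8.839 / 44.01 = 0.2008; mass C = 0.2008 × 12.01 = 2.412 g
mol H = 2 × (3.619 / 18.02) = 0.4017; mass H = 0.4017 × 1.008 = 0.4049 g
Divide by the smallest (0.2008 mol C): C 1.000, H 2.000
→ CH2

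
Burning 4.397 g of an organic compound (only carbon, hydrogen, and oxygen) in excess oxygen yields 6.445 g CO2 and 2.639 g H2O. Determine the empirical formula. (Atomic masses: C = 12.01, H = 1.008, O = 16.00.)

mol C = 6.445 / 44.01 = 0.1464; mass C = 0.1464 × 12.01 = 1.759 g
mol H = 2 × (2.639 / 18.02) = 0.2929; mass H = 0.2929 × 1.008 = 0.2952 g
mass O = 4.397 − (2.054) = 2.343 g → mol O = 0.1464
Smallest is O at 0.1464 mol; normalising gives C 1.000, H 2.000, O 1.000
→ CH2O

CH2O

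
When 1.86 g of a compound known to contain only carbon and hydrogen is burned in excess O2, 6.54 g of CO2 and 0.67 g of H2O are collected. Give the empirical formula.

mol C = 6.54 / 44.01 = 0.1486; mass C = 0.1486 × 12.01 = 1.785 g
mol H = 2 × (0.67 / 18.02) = 0.07436; mass H = 0.07436 × 1.008 = 0.07496 g
Divide by the smallest (0.07436 mol H): C 1.998, H 1.000
→ C2H

C2H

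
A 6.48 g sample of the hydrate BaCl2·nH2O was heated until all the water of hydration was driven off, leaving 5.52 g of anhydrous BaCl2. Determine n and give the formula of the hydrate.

Mass of water lost = 6.48 − 5.52 = 0.96 g → 0.96 / 18.02 = 0.05327 mol H2O
Molar mass of BaCl2 = 208.23 g/mol → mol BaCl2 = 5.52 / 208.23 = 0.02651
n = 0.05327 / 0.02651 = 2.01 ≈ 2 → BaCl2·2H2O

BaCl2·2H2O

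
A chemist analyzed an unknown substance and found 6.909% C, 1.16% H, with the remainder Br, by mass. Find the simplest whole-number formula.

Assume 100 g: 6.909 g C, 1.16 g H, 91.931 g Br.
n(C) = 6.909/12.01 = 0.5753, n(H) = 1.16/1.008 = 1.151, n(Br) = 91.931/79.90 = 1.151
Smallest is C at 0.5753 mol; normalising gives C 1.000, H 2.000, Br 2.000
→ CH2Br2

CH2Br2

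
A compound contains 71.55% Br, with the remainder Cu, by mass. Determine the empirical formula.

Br2Cu

Assume 100 g: 71.55 g Br, 28.45 g Cu.
Br: 71.55 g ÷ 79.90 g/mol = 0.8955 mol
Cu: 28.45 g ÷ 63.55 g/mol = 0.4477 mol
Divide by the smallest (0.4477 mol Cu): Br 2.000, Cu 1.000
Ratio ≈ 2:1, so the empirical formula is Br2Cu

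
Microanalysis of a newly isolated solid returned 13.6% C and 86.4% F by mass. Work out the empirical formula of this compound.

CF4

Assume 100 g: 13.6 g C, 86.4 g F.
Moles — C: 13.6 / 12.01 = 1.132 mol; F: 86.4 / 19.00 = 4.547 mol
Smallest is C at 1.132 mol; normalising gives C 1.000, F 4.016
Ratio ≈ 1:4, so the empirical formula is CF4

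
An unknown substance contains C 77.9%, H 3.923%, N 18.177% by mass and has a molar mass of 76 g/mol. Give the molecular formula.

C5H3N

Assume 100 g: 77.9 g C, 3.923 g H, 18.177 g N.
n(C) = 77.9/12.01 = 6.486, n(H) = 3.923/1.008 = 3.892, n(N) = 18.177/14.01 = 1.297
Divide by the smallest (1.297 mol N): C 4.999, H 3.000, N 1.000
≈ 5:3:1 → C5H3N
Empirical-formula mass = 77.08 g/mol
n = 76 / 77.08 = 0.99 ≈ 1
Molecular formula = empirical formula = C5H3N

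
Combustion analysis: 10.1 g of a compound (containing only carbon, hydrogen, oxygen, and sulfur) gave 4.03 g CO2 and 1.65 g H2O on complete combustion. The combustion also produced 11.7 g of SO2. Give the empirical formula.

CH2O2S2

mol C = 4.03 / 44.01 = 0.09157; mass C = 0.09157 × 12.01 = 1.100 g
mol H = 2 × (1.65 / 18.02) = 0.1831; mass H = 0.1831 × 1.008 = 0.1846 g
mol S = 11.7 / 64.07 = 0.1826; mass S = 5.856 g
mass O = 10.1 − (7.141) = 2.959 g → mol O = 0.1850
Smallest is C at 0.09157 mol; normalising gives C 1.000, H 2.000, O 2.020, S 1.994
→ CH2O2S2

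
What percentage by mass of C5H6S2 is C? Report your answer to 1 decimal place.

Molar mass = 5(12.01) + 6(1.008) + 2(32.07) = 130.238 g/mol
Mass of C per mole = 5 × 12.01 = 60.050 g
% C = 60.050 / 130.238 × 100 = 46.1%

46.1%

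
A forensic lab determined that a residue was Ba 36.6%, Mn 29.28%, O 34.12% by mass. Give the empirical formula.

BaMn2O8

Assume 100 g: 36.6 g Ba, 29.28 g Mn, 34.12 g O.
Moles — Ba: 36.6 / 137.33 = 0.2665 mol; Mn: 29.28 / 54.94 = 0.5329 mol; O: 34.12 / 16.00 = 2.132 mol
Ratios (÷ 0.2665): Ba 1.000, Mn 2.000, O 8.002
≈ 1:2:8 → BaMn2O8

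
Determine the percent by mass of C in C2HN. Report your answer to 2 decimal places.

61.53%

Molar mass = 2(12.01) + 1(1.008) + 1(14.01) = 39.038 g/mol
Mass of C per mole = 2 × 12.01 = 24.020 g
% C = 24.020 / 39.038 × 100 = 61.53%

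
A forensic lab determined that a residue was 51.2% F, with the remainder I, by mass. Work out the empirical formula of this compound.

F7I

Assume 100 g: 51.2 g F, 48.8 g I.
Moles — F: 51.2 / 19.00 = 2.695 mol; I: 48.8 / 126.90 = 0.3846 mol
Smallest is I at 0.3846 mol; normalising gives F 7.007, I 1.000
→ F7I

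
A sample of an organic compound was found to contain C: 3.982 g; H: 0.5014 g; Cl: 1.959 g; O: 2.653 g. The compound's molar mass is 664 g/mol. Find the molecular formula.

C24H36Cl4O12

C: 3.982 g ÷ 12.01 g/mol = 0.3316 mol
H: 0.5014 g ÷ 1.008 g/mol = 0.4974 mol
Cl: 1.959 g ÷ 35.45 g/mol = 0.05526 mol
O: 2.653 g ÷ 16.00 g/mol = 0.1658 mol
Smallest is Cl at 0.05526 mol; normalising gives C 6.000, H 9.001, Cl 1.000, O 3.001
Ratio ≈ 6:9:1:3, so the empirical formula is C6H9ClO3
Empirical-formula mass = 164.58 g/mol
n = 664 / 164.58 = 4.03 ≈ 4
Molecular formula = (C6H9ClO3)×4 = C24H36Cl4O12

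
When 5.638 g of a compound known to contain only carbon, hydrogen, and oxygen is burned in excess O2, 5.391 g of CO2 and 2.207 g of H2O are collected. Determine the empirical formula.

mol C = 5.391 / 44.01 = 0.1225; mass C = 0.1225 × 12.01 = 1.471 g
mol H = 2 × (2.207 / 18.02) = 0.2450; mass H = 0.2450 × 1.008 = 0.2469 g
mass O = 5.638 − (1.718) = 3.920 g → mol O = 0.2450
Ratios (÷ 0.1225): C 1.000, H 2.000, O 2.000
Ratio ≈ 1:2:2, so the empirical formula is CH2O2

CH2O2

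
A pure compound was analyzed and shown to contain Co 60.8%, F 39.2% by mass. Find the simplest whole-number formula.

CoF2

Assume 100 g: 60.8 g Co, 39.2 g F.
n(Co) = 60.8/58.93 = 1.032, n(F) = 39.2/19.00 = 2.063
Divide by the smallest (1.032 mol Co): Co 1.000, F 2.000
Ratio ≈ 1:2, so the empirical formula is CoF2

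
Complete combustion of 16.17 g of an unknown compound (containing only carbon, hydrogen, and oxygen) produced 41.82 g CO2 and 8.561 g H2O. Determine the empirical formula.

mol C = 41.82 / 44.01 = 0.9502; mass C = 0.9502 × 12.01 = 11.41 g
mol H = 2 × (8.561 / 18.02) = 0.9502; mass H = 0.9502 × 1.008 = 0.9578 g
mass O = 16.17 − (12.37) = 3.800 g → mol O = 0.2375
Smallest is O at 0.2375 mol; normalising gives C 4.001, H 4.001, O 1.000
→ C4H4O

C4H4O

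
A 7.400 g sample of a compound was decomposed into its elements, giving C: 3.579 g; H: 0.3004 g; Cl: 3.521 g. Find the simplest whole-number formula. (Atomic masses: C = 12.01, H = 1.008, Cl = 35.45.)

C3H3Cl

C: 3.579 g ÷ 12.01 g/mol = 0.298 mol
H: 0.3004 g ÷ 1.008 g/mol = 0.298 mol
Cl: 3.521 g ÷ 35.45 g/mol = 0.09932 mol
Ratios (÷ 0.09932): C 3.000, H 3.000, Cl 1.000
≈ 3:3:1 → C3H3Cl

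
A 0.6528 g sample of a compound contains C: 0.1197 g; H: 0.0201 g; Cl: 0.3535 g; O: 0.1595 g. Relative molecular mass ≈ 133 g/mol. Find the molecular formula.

Moles — C: 0.1197 / 12.01 = 0.009967 mol; H: 0.0201 / 1.008 = 0.01994 mol; Cl: 0.3535 / 35.45 = 0.009972 mol; O: 0.1595 / 16.00 = 0.009969 mol
Ratios (÷ 0.009967): C 1.000, H 2.001, Cl 1.001, O 1.000
≈ 1:2:1:1 → CH2ClO
Empirical-formula mass = 65.48 g/mol
n = 133 / 65.48 = 2.03 ≈ 2
Molecular formula = (CH2ClO)×2 = C2H4Cl2O2

C2H4Cl2O2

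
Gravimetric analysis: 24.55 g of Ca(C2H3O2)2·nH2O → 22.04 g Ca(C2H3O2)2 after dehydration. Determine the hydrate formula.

Ca(C2H3O2)2·H2O

Mass of water lost = 24.55 − 22.04 = 2.51 g → 2.51 / 18.02 = 0.1393 mol H2O
Molar mass of Ca(C2H3O2)2 = 158.17 g/mol → mol Ca(C2H3O2)2 = 22.04 / 158.17 = 0.1393
n = 0.1393 / 0.1393 = 1.00 ≈ 1 → Ca(C2H3O2)2·H2O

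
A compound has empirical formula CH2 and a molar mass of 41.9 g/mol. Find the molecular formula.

Empirical-formula mass = 14.03 g/mol
n = 41.9 / 14.03 = 2.99 ≈ 3
Molecular formula = (CH2)3 = C3H6

C3H6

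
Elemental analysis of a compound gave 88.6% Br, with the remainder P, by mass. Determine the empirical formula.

Assume 100 g: 88.6 g Br, 11.4 g P.
Br: 88.6 g ÷ 79.90 g/mol = 1.109 mol
P: 11.4 g ÷ 30.97 g/mol = 0.3681 mol
Smallest is P at 0.3681 mol; normalising gives Br 3.012, P 1.000
≈ 3:1 → Br3P

Br3P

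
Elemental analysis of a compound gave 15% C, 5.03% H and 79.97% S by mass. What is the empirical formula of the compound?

Assume 100 g: 15 g C, 5.03 g H, 79.97 g S.
n(C) = 15/12.01 = 1.249, n(H) = 5.03/1.008 = 4.99, n(S) = 79.97/32.07 = 2.494
Smallest is C at 1.249 mol; normalising gives C 1.000, H 3.995, S 1.997
→ CH4S2

CH4S2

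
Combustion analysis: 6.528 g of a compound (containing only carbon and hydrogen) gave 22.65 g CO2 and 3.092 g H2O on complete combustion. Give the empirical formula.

C3H2

mol C = 22.65 / 44.01 = 0.5147; mass C = 0.5147 × 12.01 = 6.181 g
mol H = 2 × (3.092 / 18.02) = 0.3432; mass H = 0.3432 × 1.008 = 0.3459 g
Ratios (÷ 0.3432): C 1.500, H 1.000
Scaling by 2: C 3.00, H 2.00 → C3H2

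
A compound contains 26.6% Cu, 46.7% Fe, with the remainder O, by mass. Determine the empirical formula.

Assume 100 g: 26.6 g Cu, 46.7 g Fe, 26.7 g O.
Moles — Cu: 26.6 / 63.55 = 0.4186 mol; Fe: 46.7 / 55.85 = 0.8362 mol; O: 26.7 / 16.00 = 1.669 mol
Ratios (÷ 0.4186): Cu 1.000, Fe 1.998, O 3.987
→ CuFe2O4

CuFe2O4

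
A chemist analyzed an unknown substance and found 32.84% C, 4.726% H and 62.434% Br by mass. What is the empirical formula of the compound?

C7H12Br2

Assume 100 g: 32.84 g C, 4.726 g H, 62.434 g Br.
Moles — C: 32.84 / 12.01 = 2.734 mol; H: 4.726 / 1.008 = 4.688 mol; Br: 62.434 / 79.90 = 0.7814 mol
Divide by the smallest (0.7814 mol Br): C 3.499, H 6.000, Br 1.000
Multiply by 2: C 7.00, H 12.00, Br 2.00 → C7H12Br2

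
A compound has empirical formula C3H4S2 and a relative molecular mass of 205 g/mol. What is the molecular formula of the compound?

Empirical-formula mass = 104.20 g/mol
n = 205 / 104.20 = 1.97 ≈ 2
Molecular formula = (C3H4S2)2 = C6H8S4

C6H8S4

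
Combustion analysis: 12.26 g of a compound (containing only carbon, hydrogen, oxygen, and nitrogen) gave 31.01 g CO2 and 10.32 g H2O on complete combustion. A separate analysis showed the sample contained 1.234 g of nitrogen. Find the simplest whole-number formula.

C8H13NO

mol C = 31.01 / 44.01 = 0.7046; mass C = 0.7046 × 12.01 = 8.462 g
mol H = 2 × (10.32 / 18.02) = 1.145; mass H = 1.145 × 1.008 = 1.155 g
mol N = 1.234 / 14.01 = 0.08808
mass O = 12.26 − (10.85) = 1.409 g → mol O = 0.08807
Smallest is O at 0.08807 mol; normalising gives C 8.001, H 13.006, N 1.000, O 1.000
→ C8H13NO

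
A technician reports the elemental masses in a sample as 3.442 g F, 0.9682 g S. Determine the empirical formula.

Moles — F: 3.442 / 19.00 = 0.1812 mol; S: 0.9682 / 32.07 = 0.03019 mol
Divide by the smallest (0.03019 mol S): F 6.001, S 1.000
Ratio ≈ 6:1, so the empirical formula is F6S

F6S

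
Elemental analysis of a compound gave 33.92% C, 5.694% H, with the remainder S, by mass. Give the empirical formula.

C3H6S2

Assume 100 g: 33.92 g C, 5.694 g H, 60.386 g S.
C: 33.92 g ÷ 12.01 g/mol = 2.824 mol
H: 5.694 g ÷ 1.008 g/mol = 5.649 mol
S: 60.386 g ÷ 32.07 g/mol = 1.883 mol
Divide by the smallest (1.883 mol S): C 1.500, H 3.000, S 1.000
Multiply by 2: C 3.00, H 6.00, S 2.00 → C3H6S2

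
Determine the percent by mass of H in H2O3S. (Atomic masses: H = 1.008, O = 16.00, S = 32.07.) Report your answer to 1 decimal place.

2.5%

Molar mass = 2(1.008) + 3(16.00) + 1(32.07) = 82.086 g/mol
Mass of H per mole = 2 × 1.008 = 2.016 g
% H = 2.016 / 82.086 × 100 = 2.5%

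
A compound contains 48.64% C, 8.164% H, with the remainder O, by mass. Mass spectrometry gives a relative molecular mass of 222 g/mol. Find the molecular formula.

Assume 100 g: 48.64 g C, 8.164 g H, 43.196 g O.
Moles — C: 48.64 / 12.01 = 4.05 mol; H: 8.164 / 1.008 = 8.099 mol; O: 43.196 / 16.00 = 2.7 mol
Ratios (÷ 2.7): C 1.500, H 3.000, O 1.000
Multiply by 2: C 3.00, H 6.00, O 2.00 → C3H6O2
Empirical-formula mass = 74.08 g/mol
n = 222 / 74.08 = 3.00 ≈ 3
Molecular formula = (C3H6O2)×3 = C9H18O6

C9H18O6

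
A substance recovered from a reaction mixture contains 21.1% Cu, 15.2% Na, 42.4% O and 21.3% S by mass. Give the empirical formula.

Assume 100 g: 21.1 g Cu, 15.2 g Na, 42.4 g O, 21.3 g S.
Moles — Cu: 21.1 / 63.55 = 0.332 mol; Na: 15.2 / 22.99 = 0.6612 mol; O: 42.4 / 16.00 = 2.65 mol; S: 21.3 / 32.07 = 0.6642 mol
Ratios (÷ 0.332): Cu 1.000, Na 1.991, O 7.981, S 2.000
≈ 1:2:8:2 → CuNa2O8S2

CuNa2O8S2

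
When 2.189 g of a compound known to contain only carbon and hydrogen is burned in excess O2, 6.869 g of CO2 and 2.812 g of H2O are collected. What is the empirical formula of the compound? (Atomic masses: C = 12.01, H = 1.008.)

mol C = 6.869 / 44.01 = 0.1561; mass C = 0.1561 × 12.01 = 1.874 g
mol H = 2 × (2.812 / 18.02) = 0.3121; mass H = 0.3121 × 1.008 = 0.3146 g
Ratios (÷ 0.1561): C 1.000, H 2.000
Ratio ≈ 1:2, so the empirical formula is CH2

CH2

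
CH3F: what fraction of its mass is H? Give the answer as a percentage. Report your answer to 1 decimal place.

Molar mass = 1(12.01) + 3(1.008) + 1(19.00) = 34.034 g/mol
Mass of H per mole = 3 × 1.008 = 3.024 g
% H = 3.024 / 34.034 × 100 = 8.9%

8.9%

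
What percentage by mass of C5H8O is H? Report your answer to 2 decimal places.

Molar mass = 5(12.01) + 8(1.008) + 1(16.00) = 84.114 g/mol
Mass of H per mole = 8 × 1.008 = 8.064 g
% H = 8.064 / 84.114 × 100 = 9.59%

9.59%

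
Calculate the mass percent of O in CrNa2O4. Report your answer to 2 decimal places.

39.51%

Molar mass = 1(52.00) + 2(22.99) + 4(16.00) = 161.980 g/mol
Mass of O per mole = 4 × 16.00 = 64.000 g
% O = 64.000 / 161.980 × 100 = 39.51%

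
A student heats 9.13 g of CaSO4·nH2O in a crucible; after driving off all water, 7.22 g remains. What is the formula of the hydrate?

Mass of water lost = 9.13 − 7.22 = 1.91 g → 1.91 / 18.02 = 0.106 mol H2O
Molar mass of CaSO4 = 136.15 g/mol → mol CaSO4 = 7.22 / 136.15 = 0.05303
n = 0.106 / 0.05303 = 2.00 ≈ 2 → CaSO4·2H2O

CaSO4·2H2O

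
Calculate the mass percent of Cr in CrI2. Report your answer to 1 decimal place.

Molar mass = 1(52.00) + 2(126.90) = 305.800 g/mol
Mass of Cr per mole = 1 × 52.00 = 52.000 g
% Cr = 52.000 / 305.800 × 100 = 17.0%

17.0%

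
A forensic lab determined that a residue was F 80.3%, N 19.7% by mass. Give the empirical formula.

F3N

Assume 100 g: 80.3 g F, 19.7 g N.
n(F) = 80.3/19.00 = 4.226, n(N) = 19.7/14.01 = 1.406
Smallest is N at 1.406 mol; normalising gives F 3.006, N 1.000
Ratio ≈ 3:1, so the empirical formula is F3N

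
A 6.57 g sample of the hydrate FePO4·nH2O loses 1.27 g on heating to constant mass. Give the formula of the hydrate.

Mass of anhydrous FePO4 = 6.57 − 1.27 = 5.3 g
mol H2O = 1.27 / 18.02 = 0.07048
Molar mass of FePO4 = 150.82 g/mol → mol FePO4 = 5.3 / 150.82 = 0.03514
n = 0.07048 / 0.03514 = 2.01 ≈ 2 → FePO4·2H2O

FePO4·2H2O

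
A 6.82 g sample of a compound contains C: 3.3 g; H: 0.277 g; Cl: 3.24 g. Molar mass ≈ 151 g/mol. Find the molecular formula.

n(C) = 3.3/12.01 = 0.2748, n(H) = 0.277/1.008 = 0.2748, n(Cl) = 3.24/35.45 = 0.0914
Ratios (÷ 0.0914): C 3.006, H 3.007, Cl 1.000
→ C3H3Cl
Empirical-formula mass = 74.50 g/mol
n = 151 / 74.50 = 2.03 ≈ 2
Molecular formula = (C3H3Cl)×2 = C6H6Cl2

C6H6Cl2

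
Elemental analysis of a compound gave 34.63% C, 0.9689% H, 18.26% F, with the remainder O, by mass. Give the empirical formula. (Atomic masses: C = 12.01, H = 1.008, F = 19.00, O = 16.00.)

C3HFO3

Assume 100 g: 34.63 g C, 0.9689 g H, 18.26 g F, 46.141 g O.
Moles — C: 34.63 / 12.01 = 2.883 mol; H: 0.9689 / 1.008 = 0.9612 mol; F: 18.26 / 19.00 = 0.9611 mol; O: 46.141 / 16.00 = 2.884 mol
Divide by the smallest (0.9611 mol F): C 3.000, H 1.000, F 1.000, O 3.001
≈ 3:1:1:3 → C3HFO3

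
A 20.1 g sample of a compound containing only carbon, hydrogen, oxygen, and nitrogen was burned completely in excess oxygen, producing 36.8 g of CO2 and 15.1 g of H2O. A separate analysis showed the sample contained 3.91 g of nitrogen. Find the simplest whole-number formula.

mol C = 36.8 / 44.01 = 0.8362; mass C = 0.8362 × 12.01 = 10.04 g
mol H = 2 × (15.1 / 18.02) = 1.676; mass H = 1.676 × 1.008 = 1.689 g
mol N = 3.91 / 14.01 = 0.2791
mass O = 20.1 − (15.64) = 4.458 g → mol O = 0.2786
Smallest is O at 0.2786 mol; normalising gives C 3.001, H 6.015, N 1.002, O 1.000
→ C3H6NO

C3H6NO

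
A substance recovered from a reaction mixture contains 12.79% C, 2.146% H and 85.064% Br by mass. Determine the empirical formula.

Assume 100 g: 12.79 g C, 2.146 g H, 85.064 g Br.
C: 12.79 g ÷ 12.01 g/mol = 1.065 mol
H: 2.146 g ÷ 1.008 g/mol = 2.129 mol
Br: 85.064 g ÷ 79.90 g/mol = 1.065 mol
Ratios (÷ 1.065): C 1.000, H 2.000, Br 1.000
≈ 1:2:1 → CH2Br

CH2Br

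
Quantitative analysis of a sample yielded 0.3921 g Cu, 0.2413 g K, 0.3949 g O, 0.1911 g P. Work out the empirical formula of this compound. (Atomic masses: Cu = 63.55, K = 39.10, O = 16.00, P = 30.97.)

n(Cu) = 0.3921/63.55 = 0.00617, n(K) = 0.2413/39.10 = 0.006171, n(O) = 0.3949/16.00 = 0.02468, n(P) = 0.1911/30.97 = 0.00617
Smallest is Cu at 0.00617 mol; normalising gives Cu 1.000, K 1.000, O 4.000, P 1.000
Ratio ≈ 1:1:4:1, so the empirical formula is CuKO4P

CuKO4P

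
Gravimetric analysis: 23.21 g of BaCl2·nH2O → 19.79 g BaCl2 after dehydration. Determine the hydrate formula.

Mass of water lost = 23.21 − 19.79 = 3.42 g → 3.42 / 18.02 = 0.1898 mol H2O
Molar mass of BaCl2 = 208.23 g/mol → mol BaCl2 = 19.79 / 208.23 = 0.09504
n = 0.1898 / 0.09504 = 2.00 ≈ 2 → BaCl2·2H2O

BaCl2·2H2O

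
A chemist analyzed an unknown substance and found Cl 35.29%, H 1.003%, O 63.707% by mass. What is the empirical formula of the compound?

Assume 100 g: 35.29 g Cl, 1.003 g H, 63.707 g O.
n(Cl) = 35.29/35.45 = 0.9955, n(H) = 1.003/1.008 = 0.995, n(O) = 63.707/16.00 = 3.982
Ratios (÷ 0.995): Cl 1.000, H 1.000, O 4.002
→ ClHO4

ClHO4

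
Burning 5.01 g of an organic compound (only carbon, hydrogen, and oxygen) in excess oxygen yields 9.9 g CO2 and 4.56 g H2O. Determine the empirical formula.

mol C = 9.9 / 44.01 = 0.2249; mass C = 0.2249 × 12.01 = 2.702 g
mol H = 2 × (4.56 / 18.02) = 0.5061; mass H = 0.5061 × 1.008 = 0.5102 g
mass O = 5.01 − (3.212) = 1.798 g → mol O = 0.1124
Smallest is O at 0.1124 mol; normalising gives C 2.002, H 4.503, O 1.000
Multiply by 2: C 4.00, H 9.01, O 2.00 → C4H9O2

C4H9O2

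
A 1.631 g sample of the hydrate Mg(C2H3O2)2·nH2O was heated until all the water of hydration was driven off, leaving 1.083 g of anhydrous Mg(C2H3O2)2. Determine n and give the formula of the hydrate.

Mg(C2H3O2)2·4H2O

Mass of water lost = 1.631 − 1.083 = 0.548 g → 0.548 / 18.02 = 0.03041 mol H2O
Molar mass of Mg(C2H3O2)2 = 142.40 g/mol → mol Mg(C2H3O2)2 = 1.083 / 142.40 = 0.007605
n = 0.03041 / 0.007605 = 4.00 ≈ 4 → Mg(C2H3O2)2·4H2O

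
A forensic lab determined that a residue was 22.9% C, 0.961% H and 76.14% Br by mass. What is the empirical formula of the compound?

C2HBr

Assume 100 g: 22.9 g C, 0.961 g H, 76.14 g Br.
Moles — C: 22.9 / 12.01 = 1.907 mol; H: 0.961 / 1.008 = 0.9534 mol; Br: 76.14 / 79.90 = 0.9529 mol
Smallest is Br at 0.9529 mol; normalising gives C 2.001, H 1.000, Br 1.000
→ C2HBr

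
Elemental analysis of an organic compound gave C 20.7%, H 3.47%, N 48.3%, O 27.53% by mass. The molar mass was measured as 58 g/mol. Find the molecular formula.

Assume 100 g: 20.7 g C, 3.47 g H, 48.3 g N, 27.53 g O.
Moles — C: 20.7 / 12.01 = 1.724 mol; H: 3.47 / 1.008 = 3.442 mol; N: 48.3 / 14.01 = 3.448 mol; O: 27.53 / 16.00 = 1.721 mol
Ratios (÷ 1.721): C 1.002, H 2.001, N 2.004, O 1.000
→ CH2N2O
Empirical-formula mass = 58.05 g/mol
n = 58 / 58.05 = 1.00 ≈ 1
Molecular formula = empirical formula = CH2N2O

CH2N2O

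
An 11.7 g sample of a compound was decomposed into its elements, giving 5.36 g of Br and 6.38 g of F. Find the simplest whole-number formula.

BrF5

Br: 5.36 g ÷ 79.90 g/mol = 0.06708 mol
F: 6.38 g ÷ 19.00 g/mol = 0.3358 mol
Ratios (÷ 0.06708): Br 1.000, F 5.006
≈ 1:5 → BrF5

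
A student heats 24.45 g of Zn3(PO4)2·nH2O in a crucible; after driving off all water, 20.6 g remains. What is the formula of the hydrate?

Zn3(PO4)2·4H2O

Mass of water lost = 24.45 − 20.6 = 3.85 g → 3.85 / 18.02 = 0.2137 mol H2O
Molar mass of Zn3(PO4)2 = 386.08 g/mol → mol Zn3(PO4)2 = 20.6 / 386.08 = 0.05336
n = 0.2137 / 0.05336 = 4.00 ≈ 4 → Zn3(PO4)2·4H2O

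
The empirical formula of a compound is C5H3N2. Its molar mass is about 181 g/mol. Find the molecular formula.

C10H6N4

Empirical-formula mass = 91.09 g/mol
n = 181 / 91.09 = 1.99 ≈ 2
Molecular formula = (C5H3N2)2 = C10H6N4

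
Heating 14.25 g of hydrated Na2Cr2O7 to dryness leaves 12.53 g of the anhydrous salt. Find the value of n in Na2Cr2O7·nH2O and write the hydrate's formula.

Mass of water lost = 14.25 − 12.53 = 1.72 g → 1.72 / 18.02 = 0.09545 mol H2O
Molar mass of Na2Cr2O7 = 261.98 g/mol → mol Na2Cr2O7 = 12.53 / 261.98 = 0.04783
n = 0.09545 / 0.04783 = 2.00 ≈ 2 → Na2Cr2O7·2H2O

Na2Cr2O7·2H2O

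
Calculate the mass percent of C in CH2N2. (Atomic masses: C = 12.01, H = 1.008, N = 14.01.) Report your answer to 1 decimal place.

28.6%

Molar mass = 1(12.01) + 2(1.008) + 2(14.01) = 42.046 g/mol
Mass of C per mole = 1 × 12.01 = 12.010 g
% C = 12.010 / 42.046 × 100 = 28.6%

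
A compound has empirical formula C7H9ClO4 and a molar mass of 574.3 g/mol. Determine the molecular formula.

Empirical-formula mass = 192.59 g/mol
n = 574.3 / 192.59 = 2.98 ≈ 3
Molecular formula = (C7H9ClO4)3 = C21H27Cl3O12

C21H27Cl3O12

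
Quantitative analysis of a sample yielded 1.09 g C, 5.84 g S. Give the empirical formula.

C: 1.09 g ÷ 12.01 g/mol = 0.09076 mol
S: 5.84 g ÷ 32.07 g/mol = 0.1821 mol
Smallest is C at 0.09076 mol; normalising gives C 1.000, S 2.006
≈ 1:2 → CS2

CS2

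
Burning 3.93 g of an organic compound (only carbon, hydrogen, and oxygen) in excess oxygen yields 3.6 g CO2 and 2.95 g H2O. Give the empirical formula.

mol C = 3.6 / 44.01 = 0.08180; mass C = 0.08180 × 12.01 = 0.9824 g
mol H = 2 × (2.95 / 18.02) = 0.3274; mass H = 0.3274 × 1.008 = 0.3300 g
mass O = 3.93 − (1.312) = 2.618 g → mol O = 0.1636
Divide by the smallest (0.0818 mol C): C 1.000, H 4.003, O 2.000
Ratio ≈ 1:4:2, so the empirical formula is CH4O2

CH4O2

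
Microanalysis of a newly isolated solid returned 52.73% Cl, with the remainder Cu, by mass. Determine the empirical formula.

Cl2Cu

Assume 100 g: 52.73 g Cl, 47.27 g Cu.
Cl: 52.73 g ÷ 35.45 g/mol = 1.487 mol
Cu: 47.27 g ÷ 63.55 g/mol = 0.7438 mol
Divide by the smallest (0.7438 mol Cu): Cl 2.000, Cu 1.000
→ Cl2Cu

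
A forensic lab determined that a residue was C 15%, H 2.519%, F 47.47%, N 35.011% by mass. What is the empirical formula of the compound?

Assume 100 g: 15 g C, 2.519 g H, 47.47 g F, 35.011 g N.
n(C) = 15/12.01 = 1.249, n(H) = 2.519/1.008 = 2.499, n(F) = 47.47/19.00 = 2.498, n(N) = 35.011/14.01 = 2.499
Smallest is C at 1.249 mol; normalising gives C 1.000, H 2.001, F 2.000, N 2.001
→ CH2F2N2

CH2F2N2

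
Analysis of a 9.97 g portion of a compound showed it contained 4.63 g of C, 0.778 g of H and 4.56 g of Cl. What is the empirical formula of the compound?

n(C) = 4.63/12.01 = 0.3855, n(H) = 0.778/1.008 = 0.7718, n(Cl) = 4.56/35.45 = 0.1286
Ratios (÷ 0.1286): C 2.997, H 6.000, Cl 1.000
→ C3H6Cl

C3H6Cl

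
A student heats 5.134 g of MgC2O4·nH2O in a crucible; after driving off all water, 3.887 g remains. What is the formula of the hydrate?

MgC2O4·2H2O

Mass of water lost = 5.134 − 3.887 = 1.247 g → 1.247 / 18.02 = 0.0692 mol H2O
Molar mass of MgC2O4 = 112.33 g/mol → mol MgC2O4 = 3.887 / 112.33 = 0.0346
n = 0.0692 / 0.0346 = 2.00 ≈ 2 → MgC2O4·2H2O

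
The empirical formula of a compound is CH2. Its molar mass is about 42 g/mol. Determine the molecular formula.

C3H6

Empirical-formula mass = 14.03 g/mol
n = 42 / 14.03 = 2.99 ≈ 3
Molecular formula = (CH2)3 = C3H6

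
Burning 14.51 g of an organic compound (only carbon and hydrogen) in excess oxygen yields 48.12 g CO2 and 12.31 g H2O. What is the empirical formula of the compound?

mol C = 48.12 / 44.01 = 1.093; mass C = 1.093 × 12.01 = 13.13 g
mol H = 2 × (12.31 / 18.02) = 1.366; mass H = 1.366 × 1.008 = 1.377 g
Divide by the smallest (1.093 mol C): C 1.000, H 1.250
Multiply by 4: C 4.00, H 5.00 → C4H5

C4H5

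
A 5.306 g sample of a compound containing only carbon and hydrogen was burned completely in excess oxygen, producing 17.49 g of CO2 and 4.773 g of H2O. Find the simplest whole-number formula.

mol C = 17.49 / 44.01 = 0.3974; mass C = 0.3974 × 12.01 = 4.773 g
mol H = 2 × (4.773 / 18.02) = 0.5297; mass H = 0.5297 × 1.008 = 0.5340 g
Divide by the smallest (0.3974 mol C): C 1.000, H 1.333
Scaling by 3: C 3.00, H 4.00 → C3H4

C3H4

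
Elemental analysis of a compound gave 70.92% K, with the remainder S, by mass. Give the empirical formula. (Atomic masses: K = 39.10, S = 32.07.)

Assume 100 g: 70.92 g K, 29.08 g S.
K: 70.92 g ÷ 39.10 g/mol = 1.814 mol
S: 29.08 g ÷ 32.07 g/mol = 0.9068 mol
Smallest is S at 0.9068 mol; normalising gives K 2.000, S 1.000
→ K2S

K2S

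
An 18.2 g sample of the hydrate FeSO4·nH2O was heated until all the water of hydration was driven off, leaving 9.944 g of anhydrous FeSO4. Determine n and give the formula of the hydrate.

FeSO4·7H2O

Mass of water lost = 18.2 − 9.944 = 8.256 g → 8.256 / 18.02 = 0.4582 mol H2O
Molar mass of FeSO4 = 151.92 g/mol → mol FeSO4 = 9.944 / 151.92 = 0.06546
n = 0.4582 / 0.06546 = 7.00 ≈ 7 → FeSO4·7H2O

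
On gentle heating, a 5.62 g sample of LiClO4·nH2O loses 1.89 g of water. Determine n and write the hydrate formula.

LiClO4·3H2O

Mass of anhydrous LiClO4 = 5.62 − 1.89 = 3.73 g
mol H2O = 1.89 / 18.02 = 0.1049
Molar mass of LiClO4 = 106.39 g/mol → mol LiClO4 = 3.73 / 106.39 = 0.03506
n = 0.1049 / 0.03506 = 2.99 ≈ 3 → LiClO4·3H2O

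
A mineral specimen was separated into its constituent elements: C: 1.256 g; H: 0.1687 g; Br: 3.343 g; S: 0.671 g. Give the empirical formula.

n(C) = 1.256/12.01 = 0.1046, n(H) = 0.1687/1.008 = 0.1674, n(Br) = 3.343/79.90 = 0.04184, n(S) = 0.671/32.07 = 0.02092
Smallest is S at 0.02092 mol; normalising gives C 4.998, H 7.999, Br 2.000, S 1.000
Ratio ≈ 5:8:2:1, so the empirical formula is C5H8Br2S

C5H8Br2S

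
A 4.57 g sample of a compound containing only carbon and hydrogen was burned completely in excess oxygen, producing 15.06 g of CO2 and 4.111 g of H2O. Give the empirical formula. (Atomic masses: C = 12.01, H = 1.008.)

C3H4

mol C = 15.06 / 44.01 = 0.3422; mass C = 0.3422 × 12.01 = 4.110 g
mol H = 2 × (4.111 / 18.02) = 0.4563; mass H = 0.4563 × 1.008 = 0.4599 g
Ratios (÷ 0.3422): C 1.000, H 1.333
×3: C 3.00, H 4.00 → C3H4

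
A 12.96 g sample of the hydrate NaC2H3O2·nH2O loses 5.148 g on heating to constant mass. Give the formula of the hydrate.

NaC2H3O2·3H2O

Mass of anhydrous NaC2H3O2 = 12.96 − 5.148 = 7.812 g
mol H2O = 5.148 / 18.02 = 0.2857
Molar mass of NaC2H3O2 = 82.03 g/mol → mol NaC2H3O2 = 7.812 / 82.03 = 0.09523
n = 0.2857 / 0.09523 = 3.00 ≈ 3 → NaC2H3O2·3H2O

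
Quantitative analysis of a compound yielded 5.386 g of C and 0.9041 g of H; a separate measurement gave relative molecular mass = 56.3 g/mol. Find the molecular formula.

Moles — C: 5.386 / 12.01 = 0.4485 mol; H: 0.9041 / 1.008 = 0.8969 mol
Smallest is C at 0.4485 mol; normalising gives C 1.000, H 2.000
→ CH2
Empirical-formula mass = 14.03 g/mol
n = 56.3 / 14.03 = 4.01 ≈ 4
Molecular formula = (CH2)×4 = C4H8

C4H8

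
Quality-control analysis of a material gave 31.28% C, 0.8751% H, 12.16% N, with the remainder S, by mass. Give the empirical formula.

C3HNS2

Assume 100 g: 31.28 g C, 0.8751 g H, 12.16 g N, 55.685 g S.
C: 31.28 g ÷ 12.01 g/mol = 2.604 mol
H: 0.8751 g ÷ 1.008 g/mol = 0.8682 mol
N: 12.16 g ÷ 14.01 g/mol = 0.868 mol
S: 55.685 g ÷ 32.07 g/mol = 1.736 mol
Ratios (÷ 0.868): C 3.001, H 1.000, N 1.000, S 2.001
Ratio ≈ 3:1:1:2, so the empirical formula is C3HNS2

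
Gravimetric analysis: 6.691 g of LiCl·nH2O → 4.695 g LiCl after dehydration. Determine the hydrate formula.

LiCl·H2O

Mass of water lost = 6.691 − 4.695 = 1.996 g → 1.996 / 18.02 = 0.1108 mol H2O
Molar mass of LiCl = 42.39 g/mol → mol LiCl = 4.695 / 42.39 = 0.1108
n = 0.1108 / 0.1108 = 1.00 ≈ 1 → LiCl·H2O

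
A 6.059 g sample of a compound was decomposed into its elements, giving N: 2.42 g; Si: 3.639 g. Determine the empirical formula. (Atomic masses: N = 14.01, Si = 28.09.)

N4Si3

Moles — N: 2.42 / 14.01 = 0.1727 mol; Si: 3.639 / 28.09 = 0.1295 mol
Ratios (÷ 0.1295): N 1.333, Si 1.000
Multiply by 3: N 4.00, Si 3.00 → N4Si3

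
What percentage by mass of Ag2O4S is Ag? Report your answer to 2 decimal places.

Molar mass = 2(107.87) + 4(16.00) + 1(32.07) = 311.810 g/mol
Mass of Ag per mole = 2 × 107.87 = 215.740 g
% Ag = 215.740 / 311.810 × 100 = 69.19%

69.19%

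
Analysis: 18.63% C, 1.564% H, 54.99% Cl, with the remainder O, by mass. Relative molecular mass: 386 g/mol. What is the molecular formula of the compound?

C6H6Cl6O6

Assume 100 g: 18.63 g C, 1.564 g H, 54.99 g Cl, 24.816 g O.
n(C) = 18.63/12.01 = 1.551, n(H) = 1.564/1.008 = 1.552, n(Cl) = 54.99/35.45 = 1.551, n(O) = 24.816/16.00 = 1.551
Ratios (÷ 1.551): C 1.000, H 1.000, Cl 1.000, O 1.000
→ CHClO
Empirical-formula mass = 64.47 g/mol
n = 386 / 64.47 = 5.99 ≈ 6
Molecular formula = (CHClO)×6 = C6H6Cl6O6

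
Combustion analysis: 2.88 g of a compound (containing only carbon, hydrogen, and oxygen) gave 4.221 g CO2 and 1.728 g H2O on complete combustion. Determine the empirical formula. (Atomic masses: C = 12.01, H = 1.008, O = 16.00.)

mol C = 4.221 / 44.01 = 0.09591; mass C = 0.09591 × 12.01 = 1.152 g
mol H = 2 × (1.728 / 18.02) = 0.1918; mass H = 0.1918 × 1.008 = 0.1933 g
mass O = 2.88 − (1.345) = 1.535 g → mol O = 0.09592
Ratios (÷ 0.09591): C 1.000, H 2.000, O 1.000
Ratio ≈ 1:2:1, so the empirical formula is CH2O

CH2O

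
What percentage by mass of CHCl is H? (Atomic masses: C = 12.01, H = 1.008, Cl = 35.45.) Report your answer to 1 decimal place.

Molar mass = 1(12.01) + 1(1.008) + 1(35.45) = 48.468 g/mol
Mass of H per mole = 1 × 1.008 = 1.008 g
% H = 1.008 / 48.468 × 100 = 2.1%

2.1%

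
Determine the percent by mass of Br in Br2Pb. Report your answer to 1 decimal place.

Molar mass = 2(79.90) + 1(207.2) = 367.000 g/mol
Mass of Br per mole = 2 × 79.90 = 159.800 g
% Br = 159.800 / 367.000 × 100 = 43.5%

43.5%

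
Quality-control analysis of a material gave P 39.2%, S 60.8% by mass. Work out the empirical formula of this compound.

Assume 100 g: 39.2 g P, 60.8 g S.
Moles — P: 39.2 / 30.97 = 1.266 mol; S: 60.8 / 32.07 = 1.896 mol
Divide by the smallest (1.266 mol P): P 1.000, S 1.498
Multiply by 2: P 2.00, S 3.00 → P2S3

P2S3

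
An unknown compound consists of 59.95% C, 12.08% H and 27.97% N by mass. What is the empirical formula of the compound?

C5H12N2

Assume 100 g: 59.95 g C, 12.08 g H, 27.97 g N.
n(C) = 59.95/12.01 = 4.992, n(H) = 12.08/1.008 = 11.98, n(N) = 27.97/14.01 = 1.996
Divide by the smallest (1.996 mol N): C 2.500, H 6.003, N 1.000
×2: C 5.00, H 12.01, N 2.00 → C5H12N2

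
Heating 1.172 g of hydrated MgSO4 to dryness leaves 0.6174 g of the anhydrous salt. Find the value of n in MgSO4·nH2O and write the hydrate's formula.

Mass of water lost = 1.172 − 0.6174 = 0.5546 g → 0.5546 / 18.02 = 0.03078 mol H2O
Molar mass of MgSO4 = 120.38 g/mol → mol MgSO4 = 0.6174 / 120.38 = 0.005129
n = 0.03078 / 0.005129 = 6.00 ≈ 6 → MgSO4·6H2O

MgSO4·6H2O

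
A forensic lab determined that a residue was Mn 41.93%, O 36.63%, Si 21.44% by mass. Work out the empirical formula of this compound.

MnO3Si

Assume 100 g: 41.93 g Mn, 36.63 g O, 21.44 g Si.
Mn: 41.93 g ÷ 54.94 g/mol = 0.7632 mol
O: 36.63 g ÷ 16.00 g/mol = 2.289 mol
Si: 21.44 g ÷ 28.09 g/mol = 0.7633 mol
Smallest is Mn at 0.7632 mol; normalising gives Mn 1.000, O 3.000, Si 1.000
≈ 1:3:1 → MnO3Si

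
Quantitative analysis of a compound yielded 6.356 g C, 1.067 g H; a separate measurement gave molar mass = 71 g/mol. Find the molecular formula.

Moles — C: 6.356 / 12.01 = 0.5292 mol; H: 1.067 / 1.008 = 1.059 mol
Divide by the smallest (0.5292 mol C): C 1.000, H 2.000
Ratio ≈ 1:2, so the empirical formula is CH2
Empirical-formula mass = 14.03 g/mol
n = 71 / 14.03 = 5.06 ≈ 5
Molecular formula = (CH2)×5 = C5H10

C5H10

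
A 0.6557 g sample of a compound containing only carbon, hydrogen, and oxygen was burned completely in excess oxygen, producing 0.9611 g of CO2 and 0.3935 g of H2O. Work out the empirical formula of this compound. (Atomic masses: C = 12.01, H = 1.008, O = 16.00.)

CH2O

mol C = 0.9611 / 44.01 = 0.02184; mass C = 0.02184 × 12.01 = 0.2623 g
mol H = 2 × (0.3935 / 18.02) = 0.04367; mass H = 0.04367 × 1.008 = 0.04402 g
mass O = 0.6557 − (0.3063) = 0.3494 g → mol O = 0.02184
Smallest is O at 0.02184 mol; normalising gives C 1.000, H 2.000, O 1.000
→ CH2O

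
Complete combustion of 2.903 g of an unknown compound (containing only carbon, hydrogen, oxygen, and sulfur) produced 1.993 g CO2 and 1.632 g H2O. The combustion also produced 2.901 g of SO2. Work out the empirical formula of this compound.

mol C = 1.993 / 44.01 = 0.04529; mass C = 0.04529 × 12.01 = 0.5439 g
mol H = 2 × (1.632 / 18.02) = 0.1811; mass H = 0.1811 × 1.008 = 0.1826 g
mol S = 2.901 / 64.07 = 0.04528; mass S = 1.452 g
mass O = 2.903 − (2.179) = 0.7245 g → mol O = 0.04528
Divide by the smallest (0.04528 mol S): C 1.000, H 4.000, O 1.000, S 1.000
→ CH4OS

CH4OS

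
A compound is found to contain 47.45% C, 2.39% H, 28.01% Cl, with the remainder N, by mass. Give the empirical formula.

Assume 100 g: 47.45 g C, 2.39 g H, 28.01 g Cl, 22.15 g N.
n(C) = 47.45/12.01 = 3.951, n(H) = 2.39/1.008 = 2.371, n(Cl) = 28.01/35.45 = 0.7901, n(N) = 22.15/14.01 = 1.581
Divide by the smallest (0.7901 mol Cl): C 5.000, H 3.001, Cl 1.000, N 2.001
→ C5H3ClN2

C5H3ClN2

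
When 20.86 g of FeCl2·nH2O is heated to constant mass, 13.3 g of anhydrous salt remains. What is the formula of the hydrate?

Mass of water lost = 20.86 − 13.3 = 7.56 g → 7.56 / 18.02 = 0.4195 mol H2O
Molar mass of FeCl2 = 126.75 g/mol → mol FeCl2 = 13.3 / 126.75 = 0.1049
n = 0.4195 / 0.1049 = 4.00 ≈ 4 → FeCl2·4H2O

FeCl2·4H2O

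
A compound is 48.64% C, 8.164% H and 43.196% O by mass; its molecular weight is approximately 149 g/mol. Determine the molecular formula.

C6H12O4

Assume 100 g: 48.64 g C, 8.164 g H, 43.196 g O.
Moles — C: 48.64 / 12.01 = 4.05 mol; H: 8.164 / 1.008 = 8.099 mol; O: 43.196 / 16.00 = 2.7 mol
Ratios (÷ 2.7): C 1.500, H 3.000, O 1.000
Multiply by 2: C 3.00, H 6.00, O 2.00 → C3H6O2
Empirical-formula mass = 74.08 g/mol
n = 149 / 74.08 = 2.01 ≈ 2
Molecular formula = (C3H6O2)×2 = C6H12O4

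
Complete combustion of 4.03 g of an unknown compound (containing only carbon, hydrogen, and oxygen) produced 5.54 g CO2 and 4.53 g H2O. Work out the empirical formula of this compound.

mol C = 5.54 / 44.01 = 0.1259; mass C = 0.1259 × 12.01 = 1.512 g
mol H = 2 × (4.53 / 18.02) = 0.5028; mass H = 0.5028 × 1.008 = 0.5068 g
mass O = 4.03 − (2.019) = 2.011 g → mol O = 0.1257
Smallest is O at 0.1257 mol; normalising gives C 1.001, H 3.999, O 1.000
≈ 1:4:1 → CH4O

CH4O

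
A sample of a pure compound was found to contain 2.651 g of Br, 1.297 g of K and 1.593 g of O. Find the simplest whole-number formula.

Br: 2.651 g ÷ 79.90 g/mol = 0.03318 mol
K: 1.297 g ÷ 39.10 g/mol = 0.03317 mol
O: 1.593 g ÷ 16.00 g/mol = 0.09956 mol
Smallest is K at 0.03317 mol; normalising gives Br 1.000, K 1.000, O 3.001
→ BrKO3

BrKO3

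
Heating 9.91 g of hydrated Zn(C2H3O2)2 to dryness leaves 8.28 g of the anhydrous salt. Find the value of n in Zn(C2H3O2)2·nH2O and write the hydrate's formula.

Mass of water lost = 9.91 − 8.28 = 1.63 g → 1.63 / 18.02 = 0.09046 mol H2O
Molar mass of Zn(C2H3O2)2 = 183.47 g/mol → mol Zn(C2H3O2)2 = 8.28 / 183.47 = 0.04513
n = 0.09046 / 0.04513 = 2.00 ≈ 2 → Zn(C2H3O2)2·2H2O

Zn(C2H3O2)2·2H2O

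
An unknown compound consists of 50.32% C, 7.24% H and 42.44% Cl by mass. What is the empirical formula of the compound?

C7H12Cl2

Assume 100 g: 50.32 g C, 7.24 g H, 42.44 g Cl.
Moles — C: 50.32 / 12.01 = 4.19 mol; H: 7.24 / 1.008 = 7.183 mol; Cl: 42.44 / 35.45 = 1.197 mol
Ratios (÷ 1.197): C 3.500, H 6.000, Cl 1.000
Scaling by 2: C 7.00, H 12.00, Cl 2.00 → C7H12Cl2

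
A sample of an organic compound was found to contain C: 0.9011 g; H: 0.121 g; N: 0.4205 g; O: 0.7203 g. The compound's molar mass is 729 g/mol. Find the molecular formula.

n(C) = 0.9011/12.01 = 0.07503, n(H) = 0.121/1.008 = 0.12, n(N) = 0.4205/14.01 = 0.03001, n(O) = 0.7203/16.00 = 0.04502
Ratios (÷ 0.03001): C 2.500, H 3.999, N 1.000, O 1.500
×2: C 5.00, H 8.00, N 2.00, O 3.00 → C5H8N2O3
Empirical-formula mass = 144.13 g/mol
n = 729 / 144.13 = 5.06 ≈ 5
Molecular formula = (C5H8N2O3)×5 = C25H40N10O15

C25H40N10O15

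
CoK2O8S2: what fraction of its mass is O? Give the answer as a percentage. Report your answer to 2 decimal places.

38.87%

Molar mass = 1(58.93) + 2(39.10) + 8(16.00) + 2(32.07) = 329.270 g/mol
Mass of O per mole = 8 × 16.00 = 128.000 g
% O = 128.000 / 329.270 × 100 = 38.87%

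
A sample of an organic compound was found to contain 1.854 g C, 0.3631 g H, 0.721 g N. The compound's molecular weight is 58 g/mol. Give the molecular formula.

Moles — C: 1.854 / 12.01 = 0.1544 mol; H: 0.3631 / 1.008 = 0.3602 mol; N: 0.721 / 14.01 = 0.05146 mol
Divide by the smallest (0.05146 mol N): C 3.000, H 7.000, N 1.000
≈ 3:7:1 → C3H7N
Empirical-formula mass = 57.10 g/mol
n = 58 / 57.10 = 1.02 ≈ 1
Molecular formula = empirical formula = C3H7N

C3H7N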